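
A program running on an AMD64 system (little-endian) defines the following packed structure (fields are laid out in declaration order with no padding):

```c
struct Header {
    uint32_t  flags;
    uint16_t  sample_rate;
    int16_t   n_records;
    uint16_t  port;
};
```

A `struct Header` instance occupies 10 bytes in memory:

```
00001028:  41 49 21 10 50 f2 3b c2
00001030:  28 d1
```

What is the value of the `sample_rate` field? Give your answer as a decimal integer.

62032

`sample_rate` follows `flags` (4 bytes), so it starts at byte offset 4 and occupies 2 bytes.
Bytes at offsets 4..5: 50 F2.
Little-endian stores the least-significant byte at the lowest address.
Reassemble most-significant byte first: F2 50 → 0xF250.
0xF250 = 62032.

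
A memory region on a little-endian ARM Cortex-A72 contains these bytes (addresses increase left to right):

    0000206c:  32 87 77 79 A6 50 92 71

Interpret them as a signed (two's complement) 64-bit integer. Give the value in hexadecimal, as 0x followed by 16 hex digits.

Little-endian: lowest address holds the least-significant byte.
Reassemble most-significant byte first: 71 92 50 A6 79 77 87 32 → 0x719250A679778732.

0x719250A679778732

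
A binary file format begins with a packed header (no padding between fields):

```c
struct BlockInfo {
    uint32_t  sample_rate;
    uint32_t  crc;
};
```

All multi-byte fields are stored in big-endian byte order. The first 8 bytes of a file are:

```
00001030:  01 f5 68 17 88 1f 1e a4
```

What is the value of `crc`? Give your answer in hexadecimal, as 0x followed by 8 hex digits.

0x881F1EA4

`crc` follows `sample_rate` (4 bytes), so it starts at byte offset 4 and occupies 4 bytes.
Bytes at offsets 4..7: 88 1F 1E A4.
Big-endian stores the most-significant byte at the lowest address.
The bytes are already most-significant first: 0x881F1EA4.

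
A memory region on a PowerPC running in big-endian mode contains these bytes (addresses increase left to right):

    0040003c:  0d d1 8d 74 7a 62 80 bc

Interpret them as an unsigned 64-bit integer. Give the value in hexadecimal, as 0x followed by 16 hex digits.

0x0DD18D747A6280BC

Big-endian stores the most-significant byte at the lowest address.
The bytes are already most-significant first: 0x0DD18D747A6280BC.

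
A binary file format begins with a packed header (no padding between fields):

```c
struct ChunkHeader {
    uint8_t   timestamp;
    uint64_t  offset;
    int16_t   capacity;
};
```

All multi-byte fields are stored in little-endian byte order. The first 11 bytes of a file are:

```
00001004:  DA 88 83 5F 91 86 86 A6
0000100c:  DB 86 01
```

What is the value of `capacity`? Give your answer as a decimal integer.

390

`capacity` follows `timestamp` (1 B), `offset` (8 B), so it starts at offset 1 + 8 = 9 and occupies 2 bytes.
Bytes at offsets 9..10: 86 01.
Little-endian: lowest address holds the least-significant byte.
Reassemble most-significant byte first: 01 86 → 0x0186.
0x0186 = 390.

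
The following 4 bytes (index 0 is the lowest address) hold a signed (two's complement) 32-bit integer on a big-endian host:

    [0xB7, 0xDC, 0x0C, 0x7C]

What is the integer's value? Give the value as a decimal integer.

Big-endian stores the most-significant byte at the lowest address.
The bytes are already most-significant first: 0xB7DC0C7C.
Top bit is set, so as a signed 32-bit value this is 0xB7DC0C7C − 2^32 = -1210315652.

-1210315652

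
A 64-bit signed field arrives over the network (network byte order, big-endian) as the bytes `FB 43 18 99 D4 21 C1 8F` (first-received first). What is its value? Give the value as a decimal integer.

Big-endian: lowest address holds the most-significant byte.
The bytes are already most-significant first: 0xFB431899D421C18F.
Top bit is set, so as a signed 64-bit value this is 0xFB431899D421C18F − 2^64 = -341402097781980785.

-341402097781980785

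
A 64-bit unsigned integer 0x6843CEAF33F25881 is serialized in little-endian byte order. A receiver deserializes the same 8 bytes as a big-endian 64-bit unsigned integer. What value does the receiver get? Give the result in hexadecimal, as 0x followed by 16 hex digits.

Stored little-endian, the bytes at ascending addresses are 81 58 F2 33 AF CE 43 68.
Read back as big-endian, the last byte is least significant, giving 0x8158F233AFCE4368.

0x8158F233AFCE4368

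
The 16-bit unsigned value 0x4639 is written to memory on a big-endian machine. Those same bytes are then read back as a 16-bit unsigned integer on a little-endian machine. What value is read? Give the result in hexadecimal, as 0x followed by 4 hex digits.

Stored big-endian, the bytes at ascending addresses are 46 39.
Read back as little-endian, the first byte is least significant, giving 0x3946.

0x3946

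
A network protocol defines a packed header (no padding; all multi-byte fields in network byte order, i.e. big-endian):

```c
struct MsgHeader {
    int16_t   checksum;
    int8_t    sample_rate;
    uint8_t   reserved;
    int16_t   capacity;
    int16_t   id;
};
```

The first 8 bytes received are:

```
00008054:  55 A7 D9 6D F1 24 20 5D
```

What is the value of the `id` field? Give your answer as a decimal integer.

8285

`id` follows `checksum` (2 B), `sample_rate` (1 B), `reserved` (1 B), `capacity` (2 B), so it starts at offset 2 + 1 + 1 + 2 = 6 and occupies 2 bytes.
Bytes at offsets 6..7: 20 5D.
Big-endian: lowest address holds the most-significant byte.
The bytes are already most-significant first: 0x205D.
0x205D = 8285.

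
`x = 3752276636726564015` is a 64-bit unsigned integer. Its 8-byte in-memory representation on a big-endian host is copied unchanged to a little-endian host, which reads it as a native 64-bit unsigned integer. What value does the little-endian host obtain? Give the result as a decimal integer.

12651760891495387700

3752276636726564015 in 64-bit hexadecimal is 0x3412C3B87F1594AF.
Stored big-endian, the bytes at ascending addresses are 34 12 C3 B8 7F 15 94 AF.
Read back as little-endian, the first byte is least significant, giving 0xAF94157FB8C31234.
0xAF94157FB8C31234 = 12651760891495387700.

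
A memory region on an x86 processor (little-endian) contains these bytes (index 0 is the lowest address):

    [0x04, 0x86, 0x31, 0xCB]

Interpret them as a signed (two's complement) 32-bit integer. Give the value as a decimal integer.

-885946876

Little-endian: lowest address holds the least-significant byte.
Reassemble most-significant byte first: CB 31 86 04 → 0xCB318604.
Top bit is set, so as a signed 32-bit value this is 0xCB318604 − 2^32 = -885946876.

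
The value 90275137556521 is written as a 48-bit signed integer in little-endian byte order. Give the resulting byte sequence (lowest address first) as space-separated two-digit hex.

90275137556521 in hexadecimal, padded to 48 bits, is 0x521AD1819029.
Split into bytes (most-significant first): 52 1A D1 81 90 29.
Little-endian stores the least-significant byte at the lowest address.
So at ascending addresses the bytes are 29 90 81 D1 1A 52.

29 90 81 D1 1A 52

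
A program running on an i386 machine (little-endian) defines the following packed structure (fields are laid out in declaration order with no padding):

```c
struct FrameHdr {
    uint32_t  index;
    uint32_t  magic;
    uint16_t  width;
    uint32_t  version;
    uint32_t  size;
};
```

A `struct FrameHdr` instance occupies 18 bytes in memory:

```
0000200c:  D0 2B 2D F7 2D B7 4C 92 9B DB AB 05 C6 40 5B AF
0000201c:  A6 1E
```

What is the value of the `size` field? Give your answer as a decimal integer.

514240347

`size` follows `index` (4 B), `magic` (4 B), `width` (2 B), `version` (4 B), so it starts at offset 4 + 4 + 2 + 4 = 14 and occupies 4 bytes.
Bytes at offsets 14..17: 5B AF A6 1E.
Little-endian: lowest address holds the least-significant byte.
Reassemble most-significant byte first: 1E A6 AF 5B → 0x1EA6AF5B.
0x1EA6AF5B = 514240347.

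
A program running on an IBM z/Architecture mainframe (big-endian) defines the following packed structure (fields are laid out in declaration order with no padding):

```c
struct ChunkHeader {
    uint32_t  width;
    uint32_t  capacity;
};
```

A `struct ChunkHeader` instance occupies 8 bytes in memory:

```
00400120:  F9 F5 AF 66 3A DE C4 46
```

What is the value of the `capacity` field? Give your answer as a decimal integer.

`capacity` follows `width` (4 bytes), so it starts at byte offset 4 and occupies 4 bytes.
Bytes at offsets 4..7: 3A DE C4 46.
Big-endian: lowest address holds the most-significant byte.
The bytes are already most-significant first: 0x3ADEC446.
0x3ADEC446 = 987677766.

987677766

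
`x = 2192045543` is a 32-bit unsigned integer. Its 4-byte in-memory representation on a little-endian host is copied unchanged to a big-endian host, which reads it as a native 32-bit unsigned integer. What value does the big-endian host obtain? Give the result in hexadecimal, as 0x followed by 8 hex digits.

0xE7F5A782

2192045543 in 32-bit hexadecimal is 0x82A7F5E7.
Stored little-endian, the bytes at ascending addresses are E7 F5 A7 82.
Read back as big-endian, the last byte is least significant, giving 0xE7F5A782.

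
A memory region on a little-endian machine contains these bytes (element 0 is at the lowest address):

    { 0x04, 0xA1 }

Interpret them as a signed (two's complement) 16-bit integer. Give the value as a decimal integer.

Little-endian stores the least-significant byte at the lowest address.
Reassemble most-significant byte first: A1 04 → 0xA104.
Top bit is set, so as a signed 16-bit value this is 0xA104 − 2^16 = -24316.

-24316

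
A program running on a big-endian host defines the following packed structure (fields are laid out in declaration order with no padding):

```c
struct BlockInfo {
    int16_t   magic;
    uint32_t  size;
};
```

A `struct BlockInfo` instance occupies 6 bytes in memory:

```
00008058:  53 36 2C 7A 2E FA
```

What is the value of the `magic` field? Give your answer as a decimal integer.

`magic` is the first field, at byte offset 0, occupying 2 bytes.
Bytes at offsets 0..1: 53 36.
Big-endian: lowest address holds the most-significant byte.
The bytes are already most-significant first: 0x5336.
0x5336 = 21302.

21302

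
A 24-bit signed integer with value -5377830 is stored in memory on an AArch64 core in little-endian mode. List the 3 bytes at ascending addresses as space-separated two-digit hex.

Two's complement of -5377830 in 24 bits: 5377830 = 0x520F26; invert → 0xADF0D9; add 1 → 0xADF0DA.
Split into bytes (most-significant first): AD F0 DA.
In little-endian order the low byte comes first in memory.
So at ascending addresses the bytes are DA F0 AD.

DA F0 AD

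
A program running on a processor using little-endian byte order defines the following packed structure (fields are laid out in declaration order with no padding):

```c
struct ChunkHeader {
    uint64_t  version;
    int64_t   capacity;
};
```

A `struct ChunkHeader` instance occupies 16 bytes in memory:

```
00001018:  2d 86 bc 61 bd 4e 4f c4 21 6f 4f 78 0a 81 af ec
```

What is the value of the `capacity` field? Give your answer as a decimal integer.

-1391751877866066143

`capacity` follows `version` (8 bytes), so it starts at byte offset 8 and occupies 8 bytes.
Bytes at offsets 8..15: 21 6F 4F 78 0A 81 AF EC.
In little-endian order the low byte comes first in memory.
Reassemble most-significant byte first: EC AF 81 0A 78 4F 6F 21 → 0xECAF810A784F6F21.
Top bit is set, so as a signed 64-bit value this is 0xECAF810A784F6F21 − 2^64 = -1391751877866066143.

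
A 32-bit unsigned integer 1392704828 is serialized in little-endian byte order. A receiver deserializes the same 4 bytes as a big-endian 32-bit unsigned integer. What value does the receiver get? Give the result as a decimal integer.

1392704828 in 32-bit hexadecimal is 0x5302FD3C.
Stored little-endian, the bytes at ascending addresses are 3C FD 02 53.
Read back as big-endian, the last byte is least significant, giving 0x3CFD0253.
0x3CFD0253 = 1023214163.

1023214163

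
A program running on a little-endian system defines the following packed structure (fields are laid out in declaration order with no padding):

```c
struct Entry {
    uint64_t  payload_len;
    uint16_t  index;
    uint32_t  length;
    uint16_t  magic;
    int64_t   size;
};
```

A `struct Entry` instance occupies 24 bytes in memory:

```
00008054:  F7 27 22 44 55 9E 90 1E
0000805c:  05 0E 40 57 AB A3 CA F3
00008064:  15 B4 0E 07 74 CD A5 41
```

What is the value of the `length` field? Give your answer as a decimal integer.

`length` follows `payload_len` (8 B), `index` (2 B), so it starts at offset 8 + 2 = 10 and occupies 4 bytes.
Bytes at offsets 10..13: 40 57 AB A3.
Little-endian: lowest address holds the least-significant byte.
Reassemble most-significant byte first: A3 AB 57 40 → 0xA3AB5740.
0xA3AB5740 = 2745915200.

2745915200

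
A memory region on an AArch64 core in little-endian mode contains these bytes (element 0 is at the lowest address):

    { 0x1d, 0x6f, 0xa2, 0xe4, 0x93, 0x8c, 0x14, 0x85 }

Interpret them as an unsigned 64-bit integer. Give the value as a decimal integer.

Little-endian: lowest address holds the least-significant byte.
Reassemble most-significant byte first: 85 14 8C 93 E4 A2 6F 1D → 0x85148C93E4A26F1D.
0x85148C93E4A26F1D = 9589444073402560285.

9589444073402560285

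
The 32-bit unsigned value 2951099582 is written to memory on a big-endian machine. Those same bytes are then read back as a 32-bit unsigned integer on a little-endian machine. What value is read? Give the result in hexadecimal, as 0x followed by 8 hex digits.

0xBE34E6AF

2951099582 in 32-bit hexadecimal is 0xAFE634BE.
Stored big-endian, the bytes at ascending addresses are AF E6 34 BE.
Read back as little-endian, the first byte is least significant, giving 0xBE34E6AF.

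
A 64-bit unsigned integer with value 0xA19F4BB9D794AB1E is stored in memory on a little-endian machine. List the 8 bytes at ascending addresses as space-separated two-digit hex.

1E AB 94 D7 B9 4B 9F A1

Split into bytes (most-significant first): A1 9F 4B B9 D7 94 AB 1E.
In little-endian order the low byte comes first in memory.
So at ascending addresses the bytes are 1E AB 94 D7 B9 4B 9F A1.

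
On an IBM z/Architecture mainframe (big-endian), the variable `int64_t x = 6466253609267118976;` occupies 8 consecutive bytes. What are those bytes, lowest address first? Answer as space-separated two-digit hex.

59 BC BF 65 DF F4 43 80

6466253609267118976 in hexadecimal, padded to 64 bits, is 0x59BCBF65DFF44380.
Split into bytes (most-significant first): 59 BC BF 65 DF F4 43 80.
In big-endian order the high byte comes first in memory.
So the memory order matches the most-significant-first order: 59 BC BF 65 DF F4 43 80.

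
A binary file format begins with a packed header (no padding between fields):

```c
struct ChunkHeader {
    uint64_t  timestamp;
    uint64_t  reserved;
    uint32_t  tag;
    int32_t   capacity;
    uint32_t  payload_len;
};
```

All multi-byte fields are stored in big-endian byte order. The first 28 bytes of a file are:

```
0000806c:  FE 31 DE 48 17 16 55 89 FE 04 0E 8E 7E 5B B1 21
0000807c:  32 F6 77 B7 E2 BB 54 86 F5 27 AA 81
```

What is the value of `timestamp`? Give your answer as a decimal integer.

`timestamp` is the first field, at byte offset 0, occupying 8 bytes.
Bytes at offsets 0..7: FE 31 DE 48 17 16 55 89.
In big-endian order the high byte comes first in memory.
The bytes are already most-significant first: 0xFE31DE4817165589.
0xFE31DE4817165589 = 18316665560698869129.

18316665560698869129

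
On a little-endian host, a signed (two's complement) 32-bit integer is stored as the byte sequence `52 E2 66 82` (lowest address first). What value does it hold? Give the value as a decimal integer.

-2107186606

In little-endian order the low byte comes first in memory.
Reassemble most-significant byte first: 82 66 E2 52 → 0x8266E252.
Top bit is set, so as a signed 32-bit value this is 0x8266E252 − 2^32 = -2107186606.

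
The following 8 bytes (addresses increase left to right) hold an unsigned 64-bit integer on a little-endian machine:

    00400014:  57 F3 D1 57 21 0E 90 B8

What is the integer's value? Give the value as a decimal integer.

Little-endian: lowest address holds the least-significant byte.
Reassemble most-significant byte first: B8 90 0E 21 57 D1 F3 57 → 0xB8900E2157D1F357.
0xB8900E2157D1F357 = 13299145235995161431.

13299145235995161431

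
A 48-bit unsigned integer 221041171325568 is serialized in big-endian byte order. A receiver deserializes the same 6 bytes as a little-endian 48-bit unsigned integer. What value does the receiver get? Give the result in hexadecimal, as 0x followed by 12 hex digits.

0x80627F2809C9

221041171325568 in 48-bit hexadecimal is 0xC909287F6280.
Stored big-endian, the bytes at ascending addresses are C9 09 28 7F 62 80.
Read back as little-endian, the first byte is least significant, giving 0x80627F2809C9.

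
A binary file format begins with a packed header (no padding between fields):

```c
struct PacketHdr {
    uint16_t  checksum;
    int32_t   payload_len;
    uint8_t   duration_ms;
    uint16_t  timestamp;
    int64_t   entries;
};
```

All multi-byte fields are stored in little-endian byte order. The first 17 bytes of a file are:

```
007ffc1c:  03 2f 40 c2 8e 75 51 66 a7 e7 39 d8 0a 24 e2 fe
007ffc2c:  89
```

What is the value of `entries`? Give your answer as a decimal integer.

-8503110402000274969

`entries` follows `checksum` (2 B), `payload_len` (4 B), `duration_ms` (1 B), `timestamp` (2 B), so it starts at offset 2 + 4 + 1 + 2 = 9 and occupies 8 bytes.
Bytes at offsets 9..16: E7 39 D8 0A 24 E2 FE 89.
In little-endian order the low byte comes first in memory.
Reassemble most-significant byte first: 89 FE E2 24 0A D8 39 E7 → 0x89FEE2240AD839E7.
Top bit is set, so as a signed 64-bit value this is 0x89FEE2240AD839E7 − 2^64 = -8503110402000274969.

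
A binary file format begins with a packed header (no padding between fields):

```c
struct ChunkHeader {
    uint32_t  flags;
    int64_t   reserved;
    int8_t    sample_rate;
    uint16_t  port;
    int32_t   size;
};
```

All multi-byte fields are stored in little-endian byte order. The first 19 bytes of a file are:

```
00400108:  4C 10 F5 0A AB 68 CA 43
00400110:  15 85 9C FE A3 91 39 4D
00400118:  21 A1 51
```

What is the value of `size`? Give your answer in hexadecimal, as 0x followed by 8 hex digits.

0x51A1214D

`size` follows `flags` (4 B), `reserved` (8 B), `sample_rate` (1 B), `port` (2 B), so it starts at offset 4 + 8 + 1 + 2 = 15 and occupies 4 bytes.
Bytes at offsets 15..18: 4D 21 A1 51.
Little-endian stores the least-significant byte at the lowest address.
Reassemble most-significant byte first: 51 A1 21 4D → 0x51A1214D.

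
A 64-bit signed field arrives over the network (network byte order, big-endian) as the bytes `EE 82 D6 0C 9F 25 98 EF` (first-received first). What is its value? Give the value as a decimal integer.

-1260209596012324625

Big-endian: lowest address holds the most-significant byte.
The bytes are already most-significant first: 0xEE82D60C9F2598EF.
Top bit is set, so as a signed 64-bit value this is 0xEE82D60C9F2598EF − 2^64 = -1260209596012324625.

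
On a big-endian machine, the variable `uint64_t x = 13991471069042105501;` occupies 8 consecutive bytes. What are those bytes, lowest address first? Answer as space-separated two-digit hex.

C2 2B B0 CE AB 68 DC 9D

13991471069042105501 in hexadecimal, padded to 64 bits, is 0xC22BB0CEAB68DC9D.
Split into bytes (most-significant first): C2 2B B0 CE AB 68 DC 9D.
Big-endian stores the most-significant byte at the lowest address.
So the memory order matches the most-significant-first order: C2 2B B0 CE AB 68 DC 9D.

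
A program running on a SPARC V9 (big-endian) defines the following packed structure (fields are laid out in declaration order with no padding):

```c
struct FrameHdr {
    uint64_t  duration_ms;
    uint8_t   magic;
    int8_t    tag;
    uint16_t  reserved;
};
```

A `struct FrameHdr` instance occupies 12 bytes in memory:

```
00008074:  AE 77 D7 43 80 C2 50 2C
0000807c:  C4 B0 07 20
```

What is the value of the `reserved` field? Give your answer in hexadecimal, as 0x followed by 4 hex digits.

0x0720

`reserved` follows `duration_ms` (8 B), `magic` (1 B), `tag` (1 B), so it starts at offset 8 + 1 + 1 = 10 and occupies 2 bytes.
Bytes at offsets 10..11: 07 20.
Big-endian: lowest address holds the most-significant byte.
The bytes are already most-significant first: 0x0720.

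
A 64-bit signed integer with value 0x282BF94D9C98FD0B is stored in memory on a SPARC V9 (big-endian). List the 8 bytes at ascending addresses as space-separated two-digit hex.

28 2B F9 4D 9C 98 FD 0B

Split into bytes (most-significant first): 28 2B F9 4D 9C 98 FD 0B.
Big-endian: lowest address holds the most-significant byte.
So the memory order matches the most-significant-first order: 28 2B F9 4D 9C 98 FD 0B.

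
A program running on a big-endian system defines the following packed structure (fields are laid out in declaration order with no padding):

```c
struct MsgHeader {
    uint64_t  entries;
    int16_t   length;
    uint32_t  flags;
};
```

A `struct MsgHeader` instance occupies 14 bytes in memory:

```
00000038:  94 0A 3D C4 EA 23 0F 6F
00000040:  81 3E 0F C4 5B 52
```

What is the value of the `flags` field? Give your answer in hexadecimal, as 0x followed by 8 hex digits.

0x0FC45B52

`flags` follows `entries` (8 B), `length` (2 B), so it starts at offset 8 + 2 = 10 and occupies 4 bytes.
Bytes at offsets 10..13: 0F C4 5B 52.
In big-endian order the high byte comes first in memory.
The bytes are already most-significant first: 0x0FC45B52.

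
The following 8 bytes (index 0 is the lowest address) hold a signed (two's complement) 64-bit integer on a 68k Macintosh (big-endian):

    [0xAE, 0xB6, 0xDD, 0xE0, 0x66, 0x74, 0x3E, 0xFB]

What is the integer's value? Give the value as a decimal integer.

-5857250309487444229

Big-endian stores the most-significant byte at the lowest address.
The bytes are already most-significant first: 0xAEB6DDE066743EFB.
Top bit is set, so as a signed 64-bit value this is 0xAEB6DDE066743EFB − 2^64 = -5857250309487444229.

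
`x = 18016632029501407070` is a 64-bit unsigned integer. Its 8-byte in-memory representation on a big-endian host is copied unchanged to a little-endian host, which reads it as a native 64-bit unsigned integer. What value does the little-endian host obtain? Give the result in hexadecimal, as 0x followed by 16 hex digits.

0x5E3F5BE75FEF07FA

18016632029501407070 in 64-bit hexadecimal is 0xFA07EF5FE75B3F5E.
Stored big-endian, the bytes at ascending addresses are FA 07 EF 5F E7 5B 3F 5E.
Read back as little-endian, the first byte is least significant, giving 0x5E3F5BE75FEF07FA.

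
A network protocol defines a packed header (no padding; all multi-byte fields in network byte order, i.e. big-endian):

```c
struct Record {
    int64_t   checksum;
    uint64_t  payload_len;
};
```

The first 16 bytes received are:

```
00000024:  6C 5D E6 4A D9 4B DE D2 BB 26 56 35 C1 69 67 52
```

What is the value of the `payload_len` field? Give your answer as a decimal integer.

13485560923085694802

`payload_len` follows `checksum` (8 bytes), so it starts at byte offset 8 and occupies 8 bytes.
Bytes at offsets 8..15: BB 26 56 35 C1 69 67 52.
In big-endian order the high byte comes first in memory.
The bytes are already most-significant first: 0xBB265635C1696752.
0xBB265635C1696752 = 13485560923085694802.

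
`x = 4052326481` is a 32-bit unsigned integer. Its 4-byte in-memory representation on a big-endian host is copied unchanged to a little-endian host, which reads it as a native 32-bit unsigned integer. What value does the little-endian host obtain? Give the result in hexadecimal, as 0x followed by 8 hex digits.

0x519889F1

4052326481 in 32-bit hexadecimal is 0xF1899851.
Stored big-endian, the bytes at ascending addresses are F1 89 98 51.
Read back as little-endian, the first byte is least significant, giving 0x519889F1.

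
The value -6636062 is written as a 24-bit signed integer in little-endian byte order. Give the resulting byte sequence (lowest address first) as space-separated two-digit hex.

E2 BD 9A

Two's complement of -6636062 in 24 bits: 6636062 = 0x65421E; invert → 0x9ABDE1; add 1 → 0x9ABDE2.
Split into bytes (most-significant first): 9A BD E2.
Little-endian stores the least-significant byte at the lowest address.
So at ascending addresses the bytes are E2 BD 9A.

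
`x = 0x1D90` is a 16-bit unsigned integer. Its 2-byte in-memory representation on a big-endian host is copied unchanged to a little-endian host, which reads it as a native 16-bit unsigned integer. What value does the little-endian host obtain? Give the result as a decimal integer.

36893

Stored big-endian, the bytes at ascending addresses are 1D 90.
Read back as little-endian, the first byte is least significant, giving 0x901D.
0x901D = 36893.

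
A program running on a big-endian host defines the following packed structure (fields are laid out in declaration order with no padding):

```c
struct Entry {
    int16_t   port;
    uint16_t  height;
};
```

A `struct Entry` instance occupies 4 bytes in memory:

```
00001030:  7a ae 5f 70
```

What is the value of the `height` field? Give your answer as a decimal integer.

`height` follows `port` (2 bytes), so it starts at byte offset 2 and occupies 2 bytes.
Bytes at offsets 2..3: 5F 70.
Big-endian: lowest address holds the most-significant byte.
The bytes are already most-significant first: 0x5F70.
0x5F70 = 24432.

24432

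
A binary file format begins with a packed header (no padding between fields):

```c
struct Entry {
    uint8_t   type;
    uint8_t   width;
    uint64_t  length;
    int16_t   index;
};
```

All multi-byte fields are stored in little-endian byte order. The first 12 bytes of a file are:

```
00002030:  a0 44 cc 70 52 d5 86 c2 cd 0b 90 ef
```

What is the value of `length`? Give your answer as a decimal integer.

`length` follows `type` (1 B), `width` (1 B), so it starts at offset 1 + 1 = 2 and occupies 8 bytes.
Bytes at offsets 2..9: CC 70 52 D5 86 C2 CD 0B.
In little-endian order the low byte comes first in memory.
Reassemble most-significant byte first: 0B CD C2 86 D5 52 70 CC → 0x0BCDC286D55270CC.
0x0BCDC286D55270CC = 850549789003247820.

850549789003247820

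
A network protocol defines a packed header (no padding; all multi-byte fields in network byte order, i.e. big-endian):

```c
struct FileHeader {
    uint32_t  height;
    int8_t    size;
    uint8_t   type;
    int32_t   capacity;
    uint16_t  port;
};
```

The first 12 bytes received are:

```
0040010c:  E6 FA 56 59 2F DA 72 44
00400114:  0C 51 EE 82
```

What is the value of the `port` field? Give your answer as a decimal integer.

61058

`port` follows `height` (4 B), `size` (1 B), `type` (1 B), `capacity` (4 B), so it starts at offset 4 + 1 + 1 + 4 = 10 and occupies 2 bytes.
Bytes at offsets 10..11: EE 82.
Big-endian: lowest address holds the most-significant byte.
The bytes are already most-significant first: 0xEE82.
0xEE82 = 61058.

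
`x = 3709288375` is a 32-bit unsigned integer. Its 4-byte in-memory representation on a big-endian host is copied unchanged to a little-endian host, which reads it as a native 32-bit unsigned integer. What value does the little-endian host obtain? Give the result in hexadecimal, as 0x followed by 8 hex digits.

3709288375 in 32-bit hexadecimal is 0xDD173FB7.
Stored big-endian, the bytes at ascending addresses are DD 17 3F B7.
Read back as little-endian, the first byte is least significant, giving 0xB73F17DD.

0xB73F17DD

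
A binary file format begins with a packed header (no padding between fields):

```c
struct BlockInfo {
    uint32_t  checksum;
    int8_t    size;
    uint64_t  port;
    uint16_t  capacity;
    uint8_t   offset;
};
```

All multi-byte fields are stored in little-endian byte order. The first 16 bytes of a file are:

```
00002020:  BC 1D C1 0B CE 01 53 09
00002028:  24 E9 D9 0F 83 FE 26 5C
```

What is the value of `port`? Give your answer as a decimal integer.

`port` follows `checksum` (4 B), `size` (1 B), so it starts at offset 4 + 1 = 5 and occupies 8 bytes.
Bytes at offsets 5..12: 01 53 09 24 E9 D9 0F 83.
Little-endian: lowest address holds the least-significant byte.
Reassemble most-significant byte first: 83 0F D9 E9 24 09 53 01 → 0x830FD9E924095301.
0x830FD9E924095301 = 9444006538974417665.

9444006538974417665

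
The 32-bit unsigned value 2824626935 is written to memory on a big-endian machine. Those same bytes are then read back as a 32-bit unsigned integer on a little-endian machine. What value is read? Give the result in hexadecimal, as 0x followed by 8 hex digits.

2824626935 in 32-bit hexadecimal is 0xA85C62F7.
Stored big-endian, the bytes at ascending addresses are A8 5C 62 F7.
Read back as little-endian, the first byte is least significant, giving 0xF7625CA8.

0xF7625CA8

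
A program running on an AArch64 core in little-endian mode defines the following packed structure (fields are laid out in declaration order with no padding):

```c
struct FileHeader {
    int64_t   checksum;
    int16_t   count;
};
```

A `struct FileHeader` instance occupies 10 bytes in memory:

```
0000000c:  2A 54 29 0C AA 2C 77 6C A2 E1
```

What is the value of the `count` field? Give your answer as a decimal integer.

-7774

`count` follows `checksum` (8 bytes), so it starts at byte offset 8 and occupies 2 bytes.
Bytes at offsets 8..9: A2 E1.
Little-endian stores the least-significant byte at the lowest address.
Reassemble most-significant byte first: E1 A2 → 0xE1A2.
Top bit is set, so as a signed 16-bit value this is 0xE1A2 − 2^16 = -7774.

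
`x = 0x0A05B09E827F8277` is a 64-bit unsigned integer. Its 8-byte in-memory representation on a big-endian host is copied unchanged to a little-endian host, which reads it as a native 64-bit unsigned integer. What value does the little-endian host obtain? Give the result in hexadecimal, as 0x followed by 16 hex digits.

Stored big-endian, the bytes at ascending addresses are 0A 05 B0 9E 82 7F 82 77.
Read back as little-endian, the first byte is least significant, giving 0x77827F829EB0050A.

0x77827F829EB0050A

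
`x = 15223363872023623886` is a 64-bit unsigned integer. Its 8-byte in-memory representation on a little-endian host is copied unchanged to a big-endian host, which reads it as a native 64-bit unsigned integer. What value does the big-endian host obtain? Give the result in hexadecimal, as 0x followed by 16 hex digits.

15223363872023623886 in 64-bit hexadecimal is 0xD34440C8E67BB8CE.
Stored little-endian, the bytes at ascending addresses are CE B8 7B E6 C8 40 44 D3.
Read back as big-endian, the last byte is least significant, giving 0xCEB87BE6C84044D3.

0xCEB87BE6C84044D3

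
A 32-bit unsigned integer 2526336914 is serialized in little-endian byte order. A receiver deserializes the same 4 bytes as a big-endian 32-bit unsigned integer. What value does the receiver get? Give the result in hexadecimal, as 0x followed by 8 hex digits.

2526336914 in 32-bit hexadecimal is 0x9694D792.
Stored little-endian, the bytes at ascending addresses are 92 D7 94 96.
Read back as big-endian, the last byte is least significant, giving 0x92D79496.

0x92D79496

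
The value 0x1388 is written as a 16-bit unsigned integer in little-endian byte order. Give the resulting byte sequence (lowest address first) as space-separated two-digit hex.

88 13

Split into bytes (most-significant first): 13 88.
Little-endian stores the least-significant byte at the lowest address.
So at ascending addresses the bytes are 88 13.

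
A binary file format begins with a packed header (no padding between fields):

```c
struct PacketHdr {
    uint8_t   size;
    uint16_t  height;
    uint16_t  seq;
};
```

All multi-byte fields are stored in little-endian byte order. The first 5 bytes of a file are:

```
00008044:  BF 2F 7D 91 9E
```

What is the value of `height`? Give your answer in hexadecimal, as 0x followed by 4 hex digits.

`height` follows `size` (1 byte), so it starts at byte offset 1 and occupies 2 bytes.
Bytes at offsets 1..2: 2F 7D.
In little-endian order the low byte comes first in memory.
Reassemble most-significant byte first: 7D 2F → 0x7D2F.

0x7D2F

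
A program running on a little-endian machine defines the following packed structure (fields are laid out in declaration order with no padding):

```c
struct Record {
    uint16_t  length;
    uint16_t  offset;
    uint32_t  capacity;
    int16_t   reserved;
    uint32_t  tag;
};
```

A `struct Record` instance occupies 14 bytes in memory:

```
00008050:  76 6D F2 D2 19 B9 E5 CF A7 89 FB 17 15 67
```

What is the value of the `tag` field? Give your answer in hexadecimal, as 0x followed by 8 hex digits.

`tag` follows `length` (2 B), `offset` (2 B), `capacity` (4 B), `reserved` (2 B), so it starts at offset 2 + 2 + 4 + 2 = 10 and occupies 4 bytes.
Bytes at offsets 10..13: FB 17 15 67.
Little-endian: lowest address holds the least-significant byte.
Reassemble most-significant byte first: 67 15 17 FB → 0x671517FB.

0x671517FB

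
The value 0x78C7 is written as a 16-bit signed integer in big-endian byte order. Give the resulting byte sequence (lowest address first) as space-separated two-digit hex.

78 C7

Split into bytes (most-significant first): 78 C7.
Big-endian stores the most-significant byte at the lowest address.
So the memory order matches the most-significant-first order: 78 C7.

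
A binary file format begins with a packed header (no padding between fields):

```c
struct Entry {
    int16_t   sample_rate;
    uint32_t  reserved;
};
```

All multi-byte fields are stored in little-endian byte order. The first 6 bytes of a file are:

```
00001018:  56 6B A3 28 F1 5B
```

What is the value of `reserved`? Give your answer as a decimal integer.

`reserved` follows `sample_rate` (2 bytes), so it starts at byte offset 2 and occupies 4 bytes.
Bytes at offsets 2..5: A3 28 F1 5B.
In little-endian order the low byte comes first in memory.
Reassemble most-significant byte first: 5B F1 28 A3 → 0x5BF128A3.
0x5BF128A3 = 1542531235.

1542531235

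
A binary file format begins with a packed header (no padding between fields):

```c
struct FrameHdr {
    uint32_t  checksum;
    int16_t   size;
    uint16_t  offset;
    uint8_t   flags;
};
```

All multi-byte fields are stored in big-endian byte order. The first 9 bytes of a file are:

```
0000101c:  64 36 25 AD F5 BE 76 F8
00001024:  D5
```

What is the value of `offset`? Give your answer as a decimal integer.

30456

`offset` follows `checksum` (4 B), `size` (2 B), so it starts at offset 4 + 2 = 6 and occupies 2 bytes.
Bytes at offsets 6..7: 76 F8.
In big-endian order the high byte comes first in memory.
The bytes are already most-significant first: 0x76F8.
0x76F8 = 30456.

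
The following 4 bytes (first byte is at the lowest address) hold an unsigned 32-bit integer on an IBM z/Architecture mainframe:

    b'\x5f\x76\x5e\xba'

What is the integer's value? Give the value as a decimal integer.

1601593018

In big-endian order the high byte comes first in memory.
The bytes are already most-significant first: 0x5F765EBA.
0x5F765EBA = 1601593018.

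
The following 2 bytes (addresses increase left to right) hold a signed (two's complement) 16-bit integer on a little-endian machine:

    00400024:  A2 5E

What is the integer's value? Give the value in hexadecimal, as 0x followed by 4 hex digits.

0x5EA2

Little-endian stores the least-significant byte at the lowest address.
Reassemble most-significant byte first: 5E A2 → 0x5EA2.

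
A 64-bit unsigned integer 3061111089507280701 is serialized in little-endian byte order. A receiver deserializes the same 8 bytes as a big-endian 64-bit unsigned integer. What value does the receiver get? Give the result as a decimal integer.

4406516342593714986

3061111089507280701 in 64-bit hexadecimal is 0x2A7B40514417273D.
Stored little-endian, the bytes at ascending addresses are 3D 27 17 44 51 40 7B 2A.
Read back as big-endian, the last byte is least significant, giving 0x3D27174451407B2A.
0x3D27174451407B2A = 4406516342593714986.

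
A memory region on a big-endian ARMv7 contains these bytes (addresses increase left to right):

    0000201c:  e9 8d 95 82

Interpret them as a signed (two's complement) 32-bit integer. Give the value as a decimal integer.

In big-endian order the high byte comes first in memory.
The bytes are already most-significant first: 0xE98D9582.
Top bit is set, so as a signed 32-bit value this is 0xE98D9582 − 2^32 = -376597118.

-376597118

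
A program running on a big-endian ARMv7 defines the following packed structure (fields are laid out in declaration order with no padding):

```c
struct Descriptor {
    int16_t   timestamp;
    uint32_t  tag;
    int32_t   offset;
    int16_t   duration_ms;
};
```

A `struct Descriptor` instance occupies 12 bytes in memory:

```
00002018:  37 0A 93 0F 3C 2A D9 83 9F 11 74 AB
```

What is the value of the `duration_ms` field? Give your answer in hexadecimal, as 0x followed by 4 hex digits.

`duration_ms` follows `timestamp` (2 B), `tag` (4 B), `offset` (4 B), so it starts at offset 2 + 4 + 4 = 10 and occupies 2 bytes.
Bytes at offsets 10..11: 74 AB.
Big-endian: lowest address holds the most-significant byte.
The bytes are already most-significant first: 0x74AB.

0x74AB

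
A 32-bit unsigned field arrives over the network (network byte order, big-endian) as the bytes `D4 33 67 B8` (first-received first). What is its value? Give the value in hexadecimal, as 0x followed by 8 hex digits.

0xD43367B8

Big-endian stores the most-significant byte at the lowest address.
The bytes are already most-significant first: 0xD43367B8.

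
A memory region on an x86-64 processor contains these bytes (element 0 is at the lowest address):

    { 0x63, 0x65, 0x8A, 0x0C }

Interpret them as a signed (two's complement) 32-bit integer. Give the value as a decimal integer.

210396515

In little-endian order the low byte comes first in memory.
Reassemble most-significant byte first: 0C 8A 65 63 → 0x0C8A6563.
0x0C8A6563 = 210396515.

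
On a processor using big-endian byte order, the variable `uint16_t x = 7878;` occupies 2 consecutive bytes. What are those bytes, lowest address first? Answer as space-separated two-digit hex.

7878 in hexadecimal, padded to 16 bits, is 0x1EC6.
Split into bytes (most-significant first): 1E C6.
In big-endian order the high byte comes first in memory.
So the memory order matches the most-significant-first order: 1E C6.

1E C6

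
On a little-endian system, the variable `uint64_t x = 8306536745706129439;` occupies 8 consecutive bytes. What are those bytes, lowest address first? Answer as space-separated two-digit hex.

8306536745706129439 in hexadecimal, padded to 64 bits, is 0x7346BF29098B081F.
Split into bytes (most-significant first): 73 46 BF 29 09 8B 08 1F.
Little-endian stores the least-significant byte at the lowest address.
So at ascending addresses the bytes are 1F 08 8B 09 29 BF 46 73.

1F 08 8B 09 29 BF 46 73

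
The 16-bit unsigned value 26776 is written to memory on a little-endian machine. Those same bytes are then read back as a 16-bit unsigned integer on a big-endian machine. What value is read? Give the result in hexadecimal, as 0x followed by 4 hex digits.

0x9868

26776 in 16-bit hexadecimal is 0x6898.
Stored little-endian, the bytes at ascending addresses are 98 68.
Read back as big-endian, the last byte is least significant, giving 0x9868.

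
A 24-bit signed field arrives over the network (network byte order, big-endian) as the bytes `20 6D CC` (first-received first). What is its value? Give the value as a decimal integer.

2125260

In big-endian order the high byte comes first in memory.
The bytes are already most-significant first: 0x206DCC.
0x206DCC = 2125260.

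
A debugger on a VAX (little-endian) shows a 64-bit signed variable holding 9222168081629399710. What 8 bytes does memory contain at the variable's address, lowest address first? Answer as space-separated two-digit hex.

9222168081629399710 in hexadecimal, padded to 64 bits, is 0x7FFBB90254774A9E.
Split into bytes (most-significant first): 7F FB B9 02 54 77 4A 9E.
In little-endian order the low byte comes first in memory.
So at ascending addresses the bytes are 9E 4A 77 54 02 B9 FB 7F.

9E 4A 77 54 02 B9 FB 7F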